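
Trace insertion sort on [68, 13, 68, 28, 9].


Initial: [68, 13, 68, 28, 9]
Insert 13: [13, 68, 68, 28, 9]
Insert 68: [13, 68, 68, 28, 9]
Insert 28: [13, 28, 68, 68, 9]
Insert 9: [9, 13, 28, 68, 68]

Sorted: [9, 13, 28, 68, 68]


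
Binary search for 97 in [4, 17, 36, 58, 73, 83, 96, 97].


Step 1: lo=0, hi=7, mid=3, val=58
Step 2: lo=4, hi=7, mid=5, val=83
Step 3: lo=6, hi=7, mid=6, val=96
Step 4: lo=7, hi=7, mid=7, val=97

Found at index 7


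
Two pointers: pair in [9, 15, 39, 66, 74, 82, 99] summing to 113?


lo=0(9)+hi=6(99)=108
lo=1(15)+hi=6(99)=114
lo=1(15)+hi=5(82)=97
lo=2(39)+hi=5(82)=121
lo=2(39)+hi=4(74)=113

Yes: 39+74=113


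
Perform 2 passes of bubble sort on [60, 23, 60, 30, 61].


Initial: [60, 23, 60, 30, 61]
Pass 1: [23, 60, 30, 60, 61] (2 swaps)
Pass 2: [23, 30, 60, 60, 61] (1 swaps)

After 2 passes: [23, 30, 60, 60, 61]


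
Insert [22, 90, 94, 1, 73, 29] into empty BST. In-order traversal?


Insert 22: root
Insert 90: R from 22
Insert 94: R from 22 -> R from 90
Insert 1: L from 22
Insert 73: R from 22 -> L from 90
Insert 29: R from 22 -> L from 90 -> L from 73

In-order: [1, 22, 29, 73, 90, 94]


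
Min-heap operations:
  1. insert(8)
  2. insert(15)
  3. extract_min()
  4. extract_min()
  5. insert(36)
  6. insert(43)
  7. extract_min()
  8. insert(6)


insert(8) -> [8]
insert(15) -> [8, 15]
extract_min()->8, [15]
extract_min()->15, []
insert(36) -> [36]
insert(43) -> [36, 43]
extract_min()->36, [43]
insert(6) -> [6, 43]

Final heap: [6, 43]


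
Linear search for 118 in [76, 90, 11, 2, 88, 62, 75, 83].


i=0: 76!=118
i=1: 90!=118
i=2: 11!=118
i=3: 2!=118
i=4: 88!=118
i=5: 62!=118
i=6: 75!=118
i=7: 83!=118

Not found, 8 comps


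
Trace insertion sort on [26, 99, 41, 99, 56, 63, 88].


Initial: [26, 99, 41, 99, 56, 63, 88]
Insert 99: [26, 99, 41, 99, 56, 63, 88]
Insert 41: [26, 41, 99, 99, 56, 63, 88]
Insert 99: [26, 41, 99, 99, 56, 63, 88]
Insert 56: [26, 41, 56, 99, 99, 63, 88]
Insert 63: [26, 41, 56, 63, 99, 99, 88]
Insert 88: [26, 41, 56, 63, 88, 99, 99]

Sorted: [26, 41, 56, 63, 88, 99, 99]


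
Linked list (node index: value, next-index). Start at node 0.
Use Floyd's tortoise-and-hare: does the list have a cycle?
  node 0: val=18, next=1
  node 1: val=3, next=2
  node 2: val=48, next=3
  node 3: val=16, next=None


Floyd's tortoise (slow, +1) and hare (fast, +2):
  init: slow=0, fast=0
  step 1: slow=1, fast=2
  step 2: fast 2->3->None, no cycle

Cycle: no


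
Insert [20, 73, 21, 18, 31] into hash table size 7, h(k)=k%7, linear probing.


Insert 20: h=6 -> slot 6
Insert 73: h=3 -> slot 3
Insert 21: h=0 -> slot 0
Insert 18: h=4 -> slot 4
Insert 31: h=3, 2 probes -> slot 5

Table: [21, None, None, 73, 18, 31, 20]


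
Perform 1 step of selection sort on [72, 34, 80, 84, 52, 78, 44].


Initial: [72, 34, 80, 84, 52, 78, 44]
Step 1: min=34 at 1
  Swap: [34, 72, 80, 84, 52, 78, 44]

After 1 step: [34, 72, 80, 84, 52, 78, 44]


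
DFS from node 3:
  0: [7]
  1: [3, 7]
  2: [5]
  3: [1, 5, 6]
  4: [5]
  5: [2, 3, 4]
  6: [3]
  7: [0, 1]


Visit 3, push [6, 5, 1]
Visit 1, push [7]
Visit 7, push [0]
Visit 0, push []
Visit 5, push [4, 2]
Visit 2, push []
Visit 4, push []
Visit 6, push []

DFS order: [3, 1, 7, 0, 5, 2, 4, 6]


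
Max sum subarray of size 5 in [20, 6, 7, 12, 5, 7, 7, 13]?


[0:5]: 50
[1:6]: 37
[2:7]: 38
[3:8]: 44

Max: 50 at [0:5]


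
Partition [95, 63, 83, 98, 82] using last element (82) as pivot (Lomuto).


Pivot: 82
  63 <= 82: swap -> [63, 95, 83, 98, 82]
Place pivot at 1: [63, 82, 83, 98, 95]

Partitioned: [63, 82, 83, 98, 95]


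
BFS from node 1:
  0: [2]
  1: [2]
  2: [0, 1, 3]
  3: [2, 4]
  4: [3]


Visit 1, enqueue [2]
Visit 2, enqueue [0, 3]
Visit 0, enqueue []
Visit 3, enqueue [4]
Visit 4, enqueue []

BFS order: [1, 2, 0, 3, 4]


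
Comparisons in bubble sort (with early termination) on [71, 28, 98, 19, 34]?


Algorithm: bubble sort (with early termination)
Input: [71, 28, 98, 19, 34]
Sorted: [19, 28, 34, 71, 98]

10


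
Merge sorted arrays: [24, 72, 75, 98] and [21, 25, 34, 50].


Take 21 from B
Take 24 from A
Take 25 from B
Take 34 from B
Take 50 from B

Merged: [21, 24, 25, 34, 50, 72, 75, 98]


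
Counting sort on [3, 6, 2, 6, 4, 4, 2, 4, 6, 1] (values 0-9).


Input: [3, 6, 2, 6, 4, 4, 2, 4, 6, 1]
Counts: [0, 1, 2, 1, 3, 0, 3, 0, 0, 0]

Sorted: [1, 2, 2, 3, 4, 4, 4, 6, 6, 6]


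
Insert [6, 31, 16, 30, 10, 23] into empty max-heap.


Insert 6: [6]
Insert 31: [31, 6]
Insert 16: [31, 6, 16]
Insert 30: [31, 30, 16, 6]
Insert 10: [31, 30, 16, 6, 10]
Insert 23: [31, 30, 23, 6, 10, 16]

Final heap: [31, 30, 23, 6, 10, 16]


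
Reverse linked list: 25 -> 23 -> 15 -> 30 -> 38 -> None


Step 1: curr=25, set curr.next=prev(None) | reversed so far: 25
Step 2: curr=23, set curr.next=prev(25) | reversed so far: 23 -> 25
Step 3: curr=15, set curr.next=prev(23) | reversed so far: 15 -> 23 -> 25
Step 4: curr=30, set curr.next=prev(15) | reversed so far: 30 -> 15 -> 23 -> 25
Step 5: curr=38, set curr.next=prev(30) | reversed so far: 38 -> 30 -> 15 -> 23 -> 25

38 -> 30 -> 15 -> 23 -> 25 -> None


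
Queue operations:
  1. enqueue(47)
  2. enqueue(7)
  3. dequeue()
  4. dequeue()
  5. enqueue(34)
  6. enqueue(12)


enqueue(47) -> [47]
enqueue(7) -> [47, 7]
dequeue()->47, [7]
dequeue()->7, []
enqueue(34) -> [34]
enqueue(12) -> [34, 12]

Final queue: [34, 12]


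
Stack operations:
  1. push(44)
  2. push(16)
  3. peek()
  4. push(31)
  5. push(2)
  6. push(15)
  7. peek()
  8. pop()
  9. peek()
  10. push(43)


push(44) -> [44]
push(16) -> [44, 16]
peek()->16
push(31) -> [44, 16, 31]
push(2) -> [44, 16, 31, 2]
push(15) -> [44, 16, 31, 2, 15]
peek()->15
pop()->15, [44, 16, 31, 2]
peek()->2
push(43) -> [44, 16, 31, 2, 43]

Final stack: [44, 16, 31, 2, 43]


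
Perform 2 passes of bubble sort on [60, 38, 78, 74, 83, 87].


Initial: [60, 38, 78, 74, 83, 87]
Pass 1: [38, 60, 74, 78, 83, 87] (2 swaps)
Pass 2: [38, 60, 74, 78, 83, 87] (0 swaps)

After 2 passes: [38, 60, 74, 78, 83, 87]


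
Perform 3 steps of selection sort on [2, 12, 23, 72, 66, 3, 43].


Initial: [2, 12, 23, 72, 66, 3, 43]
Step 1: min=2 at 0
  Swap: [2, 12, 23, 72, 66, 3, 43]
Step 2: min=3 at 5
  Swap: [2, 3, 23, 72, 66, 12, 43]
Step 3: min=12 at 5
  Swap: [2, 3, 12, 72, 66, 23, 43]

After 3 steps: [2, 3, 12, 72, 66, 23, 43]


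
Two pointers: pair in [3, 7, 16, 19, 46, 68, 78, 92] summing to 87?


lo=0(3)+hi=7(92)=95
lo=0(3)+hi=6(78)=81
lo=1(7)+hi=6(78)=85
lo=2(16)+hi=6(78)=94
lo=2(16)+hi=5(68)=84
lo=3(19)+hi=5(68)=87

Yes: 19+68=87


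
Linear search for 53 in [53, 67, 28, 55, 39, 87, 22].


i=0: 53==53 found!

Found at 0, 1 comps


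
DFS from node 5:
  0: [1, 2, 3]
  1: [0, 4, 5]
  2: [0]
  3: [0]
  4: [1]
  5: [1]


Visit 5, push [1]
Visit 1, push [4, 0]
Visit 0, push [3, 2]
Visit 2, push []
Visit 3, push []
Visit 4, push []

DFS order: [5, 1, 0, 2, 3, 4]


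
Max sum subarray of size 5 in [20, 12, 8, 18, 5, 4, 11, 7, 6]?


[0:5]: 63
[1:6]: 47
[2:7]: 46
[3:8]: 45
[4:9]: 33

Max: 63 at [0:5]


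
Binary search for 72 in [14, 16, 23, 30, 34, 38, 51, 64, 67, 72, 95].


Step 1: lo=0, hi=10, mid=5, val=38
Step 2: lo=6, hi=10, mid=8, val=67
Step 3: lo=9, hi=10, mid=9, val=72

Found at index 9


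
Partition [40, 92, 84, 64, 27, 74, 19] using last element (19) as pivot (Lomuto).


Pivot: 19
Place pivot at 0: [19, 92, 84, 64, 27, 74, 40]

Partitioned: [19, 92, 84, 64, 27, 74, 40]


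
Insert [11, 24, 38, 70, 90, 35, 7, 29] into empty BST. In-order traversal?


Insert 11: root
Insert 24: R from 11
Insert 38: R from 11 -> R from 24
Insert 70: R from 11 -> R from 24 -> R from 38
Insert 90: R from 11 -> R from 24 -> R from 38 -> R from 70
Insert 35: R from 11 -> R from 24 -> L from 38
Insert 7: L from 11
Insert 29: R from 11 -> R from 24 -> L from 38 -> L from 35

In-order: [7, 11, 24, 29, 35, 38, 70, 90]


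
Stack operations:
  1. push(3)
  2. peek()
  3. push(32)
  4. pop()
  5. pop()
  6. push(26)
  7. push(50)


push(3) -> [3]
peek()->3
push(32) -> [3, 32]
pop()->32, [3]
pop()->3, []
push(26) -> [26]
push(50) -> [26, 50]

Final stack: [26, 50]


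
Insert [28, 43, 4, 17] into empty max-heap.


Insert 28: [28]
Insert 43: [43, 28]
Insert 4: [43, 28, 4]
Insert 17: [43, 28, 4, 17]

Final heap: [43, 28, 4, 17]


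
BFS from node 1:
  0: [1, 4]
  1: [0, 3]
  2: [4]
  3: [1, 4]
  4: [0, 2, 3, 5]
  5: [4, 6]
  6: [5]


Visit 1, enqueue [0, 3]
Visit 0, enqueue [4]
Visit 3, enqueue []
Visit 4, enqueue [2, 5]
Visit 2, enqueue []
Visit 5, enqueue [6]
Visit 6, enqueue []

BFS order: [1, 0, 3, 4, 2, 5, 6]


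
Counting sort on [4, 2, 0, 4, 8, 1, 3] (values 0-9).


Input: [4, 2, 0, 4, 8, 1, 3]
Counts: [1, 1, 1, 1, 2, 0, 0, 0, 1, 0]

Sorted: [0, 1, 2, 3, 4, 4, 8]


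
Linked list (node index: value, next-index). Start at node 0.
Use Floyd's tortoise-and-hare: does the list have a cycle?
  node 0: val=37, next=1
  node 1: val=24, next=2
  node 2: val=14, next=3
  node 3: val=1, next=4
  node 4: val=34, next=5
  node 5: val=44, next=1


Floyd's tortoise (slow, +1) and hare (fast, +2):
  init: slow=0, fast=0
  step 1: slow=1, fast=2
  step 2: slow=2, fast=4
  step 3: slow=3, fast=1
  step 4: slow=4, fast=3
  step 5: slow=5, fast=5
  slow == fast at node 5: cycle detected

Cycle: yes


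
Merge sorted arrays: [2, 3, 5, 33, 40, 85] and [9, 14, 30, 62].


Take 2 from A
Take 3 from A
Take 5 from A
Take 9 from B
Take 14 from B
Take 30 from B
Take 33 from A
Take 40 from A
Take 62 from B

Merged: [2, 3, 5, 9, 14, 30, 33, 40, 62, 85]


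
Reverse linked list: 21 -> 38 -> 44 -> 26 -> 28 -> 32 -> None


Step 1: curr=21, set curr.next=prev(None) | reversed so far: 21
Step 2: curr=38, set curr.next=prev(21) | reversed so far: 38 -> 21
Step 3: curr=44, set curr.next=prev(38) | reversed so far: 44 -> 38 -> 21
Step 4: curr=26, set curr.next=prev(44) | reversed so far: 26 -> 44 -> 38 -> 21
Step 5: curr=28, set curr.next=prev(26) | reversed so far: 28 -> 26 -> 44 -> 38 -> 21
Step 6: curr=32, set curr.next=prev(28) | reversed so far: 32 -> 28 -> 26 -> 44 -> 38 -> 21

32 -> 28 -> 26 -> 44 -> 38 -> 21 -> None


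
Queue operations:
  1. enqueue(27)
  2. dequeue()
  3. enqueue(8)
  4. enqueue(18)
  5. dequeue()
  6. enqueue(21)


enqueue(27) -> [27]
dequeue()->27, []
enqueue(8) -> [8]
enqueue(18) -> [8, 18]
dequeue()->8, [18]
enqueue(21) -> [18, 21]

Final queue: [18, 21]


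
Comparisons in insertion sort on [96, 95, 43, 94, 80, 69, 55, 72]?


Algorithm: insertion sort
Input: [96, 95, 43, 94, 80, 69, 55, 72]
Sorted: [43, 55, 69, 72, 80, 94, 95, 96]

26


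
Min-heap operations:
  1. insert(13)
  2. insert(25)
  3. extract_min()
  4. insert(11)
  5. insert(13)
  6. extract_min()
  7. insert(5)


insert(13) -> [13]
insert(25) -> [13, 25]
extract_min()->13, [25]
insert(11) -> [11, 25]
insert(13) -> [11, 25, 13]
extract_min()->11, [13, 25]
insert(5) -> [5, 25, 13]

Final heap: [5, 25, 13]


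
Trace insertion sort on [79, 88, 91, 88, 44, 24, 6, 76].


Initial: [79, 88, 91, 88, 44, 24, 6, 76]
Insert 88: [79, 88, 91, 88, 44, 24, 6, 76]
Insert 91: [79, 88, 91, 88, 44, 24, 6, 76]
Insert 88: [79, 88, 88, 91, 44, 24, 6, 76]
Insert 44: [44, 79, 88, 88, 91, 24, 6, 76]
Insert 24: [24, 44, 79, 88, 88, 91, 6, 76]
Insert 6: [6, 24, 44, 79, 88, 88, 91, 76]
Insert 76: [6, 24, 44, 76, 79, 88, 88, 91]

Sorted: [6, 24, 44, 76, 79, 88, 88, 91]


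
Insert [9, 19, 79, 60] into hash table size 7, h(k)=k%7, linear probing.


Insert 9: h=2 -> slot 2
Insert 19: h=5 -> slot 5
Insert 79: h=2, 1 probes -> slot 3
Insert 60: h=4 -> slot 4

Table: [None, None, 9, 79, 60, 19, None]


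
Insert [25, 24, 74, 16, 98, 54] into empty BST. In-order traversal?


Insert 25: root
Insert 24: L from 25
Insert 74: R from 25
Insert 16: L from 25 -> L from 24
Insert 98: R from 25 -> R from 74
Insert 54: R from 25 -> L from 74

In-order: [16, 24, 25, 54, 74, 98]


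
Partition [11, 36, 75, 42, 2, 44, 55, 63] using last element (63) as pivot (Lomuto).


Pivot: 63
  11 <= 63: advance i (no swap)
  36 <= 63: advance i (no swap)
  42 <= 63: swap -> [11, 36, 42, 75, 2, 44, 55, 63]
  2 <= 63: swap -> [11, 36, 42, 2, 75, 44, 55, 63]
  44 <= 63: swap -> [11, 36, 42, 2, 44, 75, 55, 63]
  55 <= 63: swap -> [11, 36, 42, 2, 44, 55, 75, 63]
Place pivot at 6: [11, 36, 42, 2, 44, 55, 63, 75]

Partitioned: [11, 36, 42, 2, 44, 55, 63, 75]


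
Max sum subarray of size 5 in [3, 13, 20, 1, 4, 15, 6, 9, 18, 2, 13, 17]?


[0:5]: 41
[1:6]: 53
[2:7]: 46
[3:8]: 35
[4:9]: 52
[5:10]: 50
[6:11]: 48
[7:12]: 59

Max: 59 at [7:12]


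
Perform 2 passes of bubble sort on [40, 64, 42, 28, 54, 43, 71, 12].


Initial: [40, 64, 42, 28, 54, 43, 71, 12]
Pass 1: [40, 42, 28, 54, 43, 64, 12, 71] (5 swaps)
Pass 2: [40, 28, 42, 43, 54, 12, 64, 71] (3 swaps)

After 2 passes: [40, 28, 42, 43, 54, 12, 64, 71]


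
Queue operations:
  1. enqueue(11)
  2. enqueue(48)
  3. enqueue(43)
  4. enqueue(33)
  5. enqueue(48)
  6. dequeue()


enqueue(11) -> [11]
enqueue(48) -> [11, 48]
enqueue(43) -> [11, 48, 43]
enqueue(33) -> [11, 48, 43, 33]
enqueue(48) -> [11, 48, 43, 33, 48]
dequeue()->11, [48, 43, 33, 48]

Final queue: [48, 43, 33, 48]


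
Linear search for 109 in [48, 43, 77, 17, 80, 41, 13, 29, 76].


i=0: 48!=109
i=1: 43!=109
i=2: 77!=109
i=3: 17!=109
i=4: 80!=109
i=5: 41!=109
i=6: 13!=109
i=7: 29!=109
i=8: 76!=109

Not found, 9 comps


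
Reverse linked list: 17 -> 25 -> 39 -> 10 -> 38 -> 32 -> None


Step 1: curr=17, set curr.next=prev(None) | reversed so far: 17
Step 2: curr=25, set curr.next=prev(17) | reversed so far: 25 -> 17
Step 3: curr=39, set curr.next=prev(25) | reversed so far: 39 -> 25 -> 17
Step 4: curr=10, set curr.next=prev(39) | reversed so far: 10 -> 39 -> 25 -> 17
Step 5: curr=38, set curr.next=prev(10) | reversed so far: 38 -> 10 -> 39 -> 25 -> 17
Step 6: curr=32, set curr.next=prev(38) | reversed so far: 32 -> 38 -> 10 -> 39 -> 25 -> 17

32 -> 38 -> 10 -> 39 -> 25 -> 17 -> None


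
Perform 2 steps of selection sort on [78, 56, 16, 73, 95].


Initial: [78, 56, 16, 73, 95]
Step 1: min=16 at 2
  Swap: [16, 56, 78, 73, 95]
Step 2: min=56 at 1
  Swap: [16, 56, 78, 73, 95]

After 2 steps: [16, 56, 78, 73, 95]


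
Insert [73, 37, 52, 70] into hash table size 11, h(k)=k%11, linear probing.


Insert 73: h=7 -> slot 7
Insert 37: h=4 -> slot 4
Insert 52: h=8 -> slot 8
Insert 70: h=4, 1 probes -> slot 5

Table: [None, None, None, None, 37, 70, None, 73, 52, None, None]


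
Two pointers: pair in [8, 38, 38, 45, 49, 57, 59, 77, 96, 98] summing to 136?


lo=0(8)+hi=9(98)=106
lo=1(38)+hi=9(98)=136

Yes: 38+98=136


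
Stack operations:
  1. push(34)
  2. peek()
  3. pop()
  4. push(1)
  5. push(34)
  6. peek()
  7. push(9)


push(34) -> [34]
peek()->34
pop()->34, []
push(1) -> [1]
push(34) -> [1, 34]
peek()->34
push(9) -> [1, 34, 9]

Final stack: [1, 34, 9]


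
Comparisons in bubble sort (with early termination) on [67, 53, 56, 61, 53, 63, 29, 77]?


Algorithm: bubble sort (with early termination)
Input: [67, 53, 56, 61, 53, 63, 29, 77]
Sorted: [29, 53, 53, 56, 61, 63, 67, 77]

28


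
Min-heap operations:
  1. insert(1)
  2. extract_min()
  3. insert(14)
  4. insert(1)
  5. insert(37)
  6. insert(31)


insert(1) -> [1]
extract_min()->1, []
insert(14) -> [14]
insert(1) -> [1, 14]
insert(37) -> [1, 14, 37]
insert(31) -> [1, 14, 37, 31]

Final heap: [1, 14, 37, 31]


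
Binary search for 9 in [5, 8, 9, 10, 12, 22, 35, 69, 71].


Step 1: lo=0, hi=8, mid=4, val=12
Step 2: lo=0, hi=3, mid=1, val=8
Step 3: lo=2, hi=3, mid=2, val=9

Found at index 2


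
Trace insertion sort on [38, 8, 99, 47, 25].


Initial: [38, 8, 99, 47, 25]
Insert 8: [8, 38, 99, 47, 25]
Insert 99: [8, 38, 99, 47, 25]
Insert 47: [8, 38, 47, 99, 25]
Insert 25: [8, 25, 38, 47, 99]

Sorted: [8, 25, 38, 47, 99]


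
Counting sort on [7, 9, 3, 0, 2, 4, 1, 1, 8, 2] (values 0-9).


Input: [7, 9, 3, 0, 2, 4, 1, 1, 8, 2]
Counts: [1, 2, 2, 1, 1, 0, 0, 1, 1, 1]

Sorted: [0, 1, 1, 2, 2, 3, 4, 7, 8, 9]


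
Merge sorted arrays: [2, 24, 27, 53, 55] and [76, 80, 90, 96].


Take 2 from A
Take 24 from A
Take 27 from A
Take 53 from A
Take 55 from A

Merged: [2, 24, 27, 53, 55, 76, 80, 90, 96]


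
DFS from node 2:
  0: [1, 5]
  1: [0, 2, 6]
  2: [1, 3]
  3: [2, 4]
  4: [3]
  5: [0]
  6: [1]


Visit 2, push [3, 1]
Visit 1, push [6, 0]
Visit 0, push [5]
Visit 5, push []
Visit 6, push []
Visit 3, push [4]
Visit 4, push []

DFS order: [2, 1, 0, 5, 6, 3, 4]


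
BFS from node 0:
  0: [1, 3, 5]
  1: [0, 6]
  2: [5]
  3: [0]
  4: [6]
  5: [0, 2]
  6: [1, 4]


Visit 0, enqueue [1, 3, 5]
Visit 1, enqueue [6]
Visit 3, enqueue []
Visit 5, enqueue [2]
Visit 6, enqueue [4]
Visit 2, enqueue []
Visit 4, enqueue []

BFS order: [0, 1, 3, 5, 6, 2, 4]


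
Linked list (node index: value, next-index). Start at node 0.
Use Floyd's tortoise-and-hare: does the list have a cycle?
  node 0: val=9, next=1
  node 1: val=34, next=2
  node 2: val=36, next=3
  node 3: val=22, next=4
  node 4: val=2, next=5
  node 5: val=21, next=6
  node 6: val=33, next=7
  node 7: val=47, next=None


Floyd's tortoise (slow, +1) and hare (fast, +2):
  init: slow=0, fast=0
  step 1: slow=1, fast=2
  step 2: slow=2, fast=4
  step 3: slow=3, fast=6
  step 4: fast 6->7->None, no cycle

Cycle: no


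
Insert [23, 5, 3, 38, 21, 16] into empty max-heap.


Insert 23: [23]
Insert 5: [23, 5]
Insert 3: [23, 5, 3]
Insert 38: [38, 23, 3, 5]
Insert 21: [38, 23, 3, 5, 21]
Insert 16: [38, 23, 16, 5, 21, 3]

Final heap: [38, 23, 16, 5, 21, 3]


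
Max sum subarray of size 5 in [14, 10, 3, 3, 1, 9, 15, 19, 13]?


[0:5]: 31
[1:6]: 26
[2:7]: 31
[3:8]: 47
[4:9]: 57

Max: 57 at [4:9]


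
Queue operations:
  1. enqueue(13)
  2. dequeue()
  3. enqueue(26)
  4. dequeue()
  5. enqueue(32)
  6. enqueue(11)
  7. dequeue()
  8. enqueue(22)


enqueue(13) -> [13]
dequeue()->13, []
enqueue(26) -> [26]
dequeue()->26, []
enqueue(32) -> [32]
enqueue(11) -> [32, 11]
dequeue()->32, [11]
enqueue(22) -> [11, 22]

Final queue: [11, 22]


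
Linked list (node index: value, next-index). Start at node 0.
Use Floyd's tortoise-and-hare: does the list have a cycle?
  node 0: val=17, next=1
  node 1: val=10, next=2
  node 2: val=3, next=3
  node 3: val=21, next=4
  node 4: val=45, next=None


Floyd's tortoise (slow, +1) and hare (fast, +2):
  init: slow=0, fast=0
  step 1: slow=1, fast=2
  step 2: slow=2, fast=4
  step 3: fast -> None, no cycle

Cycle: no


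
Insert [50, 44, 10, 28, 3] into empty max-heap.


Insert 50: [50]
Insert 44: [50, 44]
Insert 10: [50, 44, 10]
Insert 28: [50, 44, 10, 28]
Insert 3: [50, 44, 10, 28, 3]

Final heap: [50, 44, 10, 28, 3]


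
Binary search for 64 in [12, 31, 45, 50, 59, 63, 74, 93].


Step 1: lo=0, hi=7, mid=3, val=50
Step 2: lo=4, hi=7, mid=5, val=63
Step 3: lo=6, hi=7, mid=6, val=74

Not found


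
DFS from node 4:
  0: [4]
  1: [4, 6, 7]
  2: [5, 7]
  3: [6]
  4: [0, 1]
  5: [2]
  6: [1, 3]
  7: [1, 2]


Visit 4, push [1, 0]
Visit 0, push []
Visit 1, push [7, 6]
Visit 6, push [3]
Visit 3, push []
Visit 7, push [2]
Visit 2, push [5]
Visit 5, push []

DFS order: [4, 0, 1, 6, 3, 7, 2, 5]


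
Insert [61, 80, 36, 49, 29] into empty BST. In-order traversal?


Insert 61: root
Insert 80: R from 61
Insert 36: L from 61
Insert 49: L from 61 -> R from 36
Insert 29: L from 61 -> L from 36

In-order: [29, 36, 49, 61, 80]


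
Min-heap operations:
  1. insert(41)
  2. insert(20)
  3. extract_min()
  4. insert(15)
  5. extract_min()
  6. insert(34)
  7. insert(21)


insert(41) -> [41]
insert(20) -> [20, 41]
extract_min()->20, [41]
insert(15) -> [15, 41]
extract_min()->15, [41]
insert(34) -> [34, 41]
insert(21) -> [21, 41, 34]

Final heap: [21, 41, 34]


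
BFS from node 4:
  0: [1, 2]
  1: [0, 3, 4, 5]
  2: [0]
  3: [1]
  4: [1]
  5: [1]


Visit 4, enqueue [1]
Visit 1, enqueue [0, 3, 5]
Visit 0, enqueue [2]
Visit 3, enqueue []
Visit 5, enqueue []
Visit 2, enqueue []

BFS order: [4, 1, 0, 3, 5, 2]


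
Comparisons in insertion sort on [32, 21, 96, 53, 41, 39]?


Algorithm: insertion sort
Input: [32, 21, 96, 53, 41, 39]
Sorted: [21, 32, 39, 41, 53, 96]

11


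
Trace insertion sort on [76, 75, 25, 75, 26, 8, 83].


Initial: [76, 75, 25, 75, 26, 8, 83]
Insert 75: [75, 76, 25, 75, 26, 8, 83]
Insert 25: [25, 75, 76, 75, 26, 8, 83]
Insert 75: [25, 75, 75, 76, 26, 8, 83]
Insert 26: [25, 26, 75, 75, 76, 8, 83]
Insert 8: [8, 25, 26, 75, 75, 76, 83]
Insert 83: [8, 25, 26, 75, 75, 76, 83]

Sorted: [8, 25, 26, 75, 75, 76, 83]


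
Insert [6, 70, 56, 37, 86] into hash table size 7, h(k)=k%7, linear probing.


Insert 6: h=6 -> slot 6
Insert 70: h=0 -> slot 0
Insert 56: h=0, 1 probes -> slot 1
Insert 37: h=2 -> slot 2
Insert 86: h=2, 1 probes -> slot 3

Table: [70, 56, 37, 86, None, None, 6]


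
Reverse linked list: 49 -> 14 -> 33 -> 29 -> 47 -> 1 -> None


Step 1: curr=49, set curr.next=prev(None) | reversed so far: 49
Step 2: curr=14, set curr.next=prev(49) | reversed so far: 14 -> 49
Step 3: curr=33, set curr.next=prev(14) | reversed so far: 33 -> 14 -> 49
Step 4: curr=29, set curr.next=prev(33) | reversed so far: 29 -> 33 -> 14 -> 49
Step 5: curr=47, set curr.next=prev(29) | reversed so far: 47 -> 29 -> 33 -> 14 -> 49
Step 6: curr=1, set curr.next=prev(47) | reversed so far: 1 -> 47 -> 29 -> 33 -> 14 -> 49

1 -> 47 -> 29 -> 33 -> 14 -> 49 -> None


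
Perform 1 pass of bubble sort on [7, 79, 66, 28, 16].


Initial: [7, 79, 66, 28, 16]
Pass 1: [7, 66, 28, 16, 79] (3 swaps)

After 1 pass: [7, 66, 28, 16, 79]


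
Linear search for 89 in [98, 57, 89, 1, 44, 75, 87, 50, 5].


i=0: 98!=89
i=1: 57!=89
i=2: 89==89 found!

Found at 2, 3 comps


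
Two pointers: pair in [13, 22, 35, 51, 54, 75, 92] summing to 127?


lo=0(13)+hi=6(92)=105
lo=1(22)+hi=6(92)=114
lo=2(35)+hi=6(92)=127

Yes: 35+92=127


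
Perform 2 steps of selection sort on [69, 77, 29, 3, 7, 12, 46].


Initial: [69, 77, 29, 3, 7, 12, 46]
Step 1: min=3 at 3
  Swap: [3, 77, 29, 69, 7, 12, 46]
Step 2: min=7 at 4
  Swap: [3, 7, 29, 69, 77, 12, 46]

After 2 steps: [3, 7, 29, 69, 77, 12, 46]


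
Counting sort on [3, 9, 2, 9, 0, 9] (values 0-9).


Input: [3, 9, 2, 9, 0, 9]
Counts: [1, 0, 1, 1, 0, 0, 0, 0, 0, 3]

Sorted: [0, 2, 3, 9, 9, 9]


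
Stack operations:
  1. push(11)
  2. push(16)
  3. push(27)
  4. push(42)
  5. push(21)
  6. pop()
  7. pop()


push(11) -> [11]
push(16) -> [11, 16]
push(27) -> [11, 16, 27]
push(42) -> [11, 16, 27, 42]
push(21) -> [11, 16, 27, 42, 21]
pop()->21, [11, 16, 27, 42]
pop()->42, [11, 16, 27]

Final stack: [11, 16, 27]


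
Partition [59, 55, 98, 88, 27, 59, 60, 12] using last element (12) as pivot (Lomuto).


Pivot: 12
Place pivot at 0: [12, 55, 98, 88, 27, 59, 60, 59]

Partitioned: [12, 55, 98, 88, 27, 59, 60, 59]


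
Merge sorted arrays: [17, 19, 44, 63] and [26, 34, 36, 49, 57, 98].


Take 17 from A
Take 19 from A
Take 26 from B
Take 34 from B
Take 36 from B
Take 44 from A
Take 49 from B
Take 57 from B
Take 63 from A

Merged: [17, 19, 26, 34, 36, 44, 49, 57, 63, 98]


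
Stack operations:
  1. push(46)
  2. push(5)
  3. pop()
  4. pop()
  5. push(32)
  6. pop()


push(46) -> [46]
push(5) -> [46, 5]
pop()->5, [46]
pop()->46, []
push(32) -> [32]
pop()->32, []

Final stack: []


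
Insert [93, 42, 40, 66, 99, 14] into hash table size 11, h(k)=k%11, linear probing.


Insert 93: h=5 -> slot 5
Insert 42: h=9 -> slot 9
Insert 40: h=7 -> slot 7
Insert 66: h=0 -> slot 0
Insert 99: h=0, 1 probes -> slot 1
Insert 14: h=3 -> slot 3

Table: [66, 99, None, 14, None, 93, None, 40, None, 42, None]


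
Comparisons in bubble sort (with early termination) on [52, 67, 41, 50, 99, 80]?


Algorithm: bubble sort (with early termination)
Input: [52, 67, 41, 50, 99, 80]
Sorted: [41, 50, 52, 67, 80, 99]

12


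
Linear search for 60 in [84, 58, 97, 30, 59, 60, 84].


i=0: 84!=60
i=1: 58!=60
i=2: 97!=60
i=3: 30!=60
i=4: 59!=60
i=5: 60==60 found!

Found at 5, 6 comps


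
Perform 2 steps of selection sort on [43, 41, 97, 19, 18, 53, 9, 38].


Initial: [43, 41, 97, 19, 18, 53, 9, 38]
Step 1: min=9 at 6
  Swap: [9, 41, 97, 19, 18, 53, 43, 38]
Step 2: min=18 at 4
  Swap: [9, 18, 97, 19, 41, 53, 43, 38]

After 2 steps: [9, 18, 97, 19, 41, 53, 43, 38]


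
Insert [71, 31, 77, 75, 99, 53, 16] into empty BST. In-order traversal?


Insert 71: root
Insert 31: L from 71
Insert 77: R from 71
Insert 75: R from 71 -> L from 77
Insert 99: R from 71 -> R from 77
Insert 53: L from 71 -> R from 31
Insert 16: L from 71 -> L from 31

In-order: [16, 31, 53, 71, 75, 77, 99]


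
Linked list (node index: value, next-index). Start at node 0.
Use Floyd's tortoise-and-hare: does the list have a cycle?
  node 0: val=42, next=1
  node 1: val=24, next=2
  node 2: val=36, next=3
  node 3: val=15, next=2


Floyd's tortoise (slow, +1) and hare (fast, +2):
  init: slow=0, fast=0
  step 1: slow=1, fast=2
  step 2: slow=2, fast=2
  slow == fast at node 2: cycle detected

Cycle: yes


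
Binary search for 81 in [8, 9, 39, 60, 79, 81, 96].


Step 1: lo=0, hi=6, mid=3, val=60
Step 2: lo=4, hi=6, mid=5, val=81

Found at index 5


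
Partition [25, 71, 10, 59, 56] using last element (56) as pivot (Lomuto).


Pivot: 56
  25 <= 56: advance i (no swap)
  10 <= 56: swap -> [25, 10, 71, 59, 56]
Place pivot at 2: [25, 10, 56, 59, 71]

Partitioned: [25, 10, 56, 59, 71]


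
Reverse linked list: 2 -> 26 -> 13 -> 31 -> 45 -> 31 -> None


Step 1: curr=2, set curr.next=prev(None) | reversed so far: 2
Step 2: curr=26, set curr.next=prev(2) | reversed so far: 26 -> 2
Step 3: curr=13, set curr.next=prev(26) | reversed so far: 13 -> 26 -> 2
Step 4: curr=31, set curr.next=prev(13) | reversed so far: 31 -> 13 -> 26 -> 2
Step 5: curr=45, set curr.next=prev(31) | reversed so far: 45 -> 31 -> 13 -> 26 -> 2
Step 6: curr=31, set curr.next=prev(45) | reversed so far: 31 -> 45 -> 31 -> 13 -> 26 -> 2

31 -> 45 -> 31 -> 13 -> 26 -> 2 -> None


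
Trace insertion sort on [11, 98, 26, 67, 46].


Initial: [11, 98, 26, 67, 46]
Insert 98: [11, 98, 26, 67, 46]
Insert 26: [11, 26, 98, 67, 46]
Insert 67: [11, 26, 67, 98, 46]
Insert 46: [11, 26, 46, 67, 98]

Sorted: [11, 26, 46, 67, 98]


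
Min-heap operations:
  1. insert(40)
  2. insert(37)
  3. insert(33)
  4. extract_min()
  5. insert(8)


insert(40) -> [40]
insert(37) -> [37, 40]
insert(33) -> [33, 40, 37]
extract_min()->33, [37, 40]
insert(8) -> [8, 40, 37]

Final heap: [8, 40, 37]


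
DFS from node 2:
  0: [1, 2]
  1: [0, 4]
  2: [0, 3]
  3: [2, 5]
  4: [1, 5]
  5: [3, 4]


Visit 2, push [3, 0]
Visit 0, push [1]
Visit 1, push [4]
Visit 4, push [5]
Visit 5, push [3]
Visit 3, push []

DFS order: [2, 0, 1, 4, 5, 3]


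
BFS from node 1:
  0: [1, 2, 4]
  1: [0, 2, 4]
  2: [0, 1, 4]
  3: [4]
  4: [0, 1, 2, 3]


Visit 1, enqueue [0, 2, 4]
Visit 0, enqueue []
Visit 2, enqueue []
Visit 4, enqueue [3]
Visit 3, enqueue []

BFS order: [1, 0, 2, 4, 3]


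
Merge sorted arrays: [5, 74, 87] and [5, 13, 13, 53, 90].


Take 5 from A
Take 5 from B
Take 13 from B
Take 13 from B
Take 53 from B
Take 74 from A
Take 87 from A

Merged: [5, 5, 13, 13, 53, 74, 87, 90]


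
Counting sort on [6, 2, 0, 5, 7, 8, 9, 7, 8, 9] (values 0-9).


Input: [6, 2, 0, 5, 7, 8, 9, 7, 8, 9]
Counts: [1, 0, 1, 0, 0, 1, 1, 2, 2, 2]

Sorted: [0, 2, 5, 6, 7, 7, 8, 8, 9, 9]


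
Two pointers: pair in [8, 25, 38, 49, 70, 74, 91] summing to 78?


lo=0(8)+hi=6(91)=99
lo=0(8)+hi=5(74)=82
lo=0(8)+hi=4(70)=78

Yes: 8+70=78


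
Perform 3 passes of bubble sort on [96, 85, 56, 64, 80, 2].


Initial: [96, 85, 56, 64, 80, 2]
Pass 1: [85, 56, 64, 80, 2, 96] (5 swaps)
Pass 2: [56, 64, 80, 2, 85, 96] (4 swaps)
Pass 3: [56, 64, 2, 80, 85, 96] (1 swaps)

After 3 passes: [56, 64, 2, 80, 85, 96]


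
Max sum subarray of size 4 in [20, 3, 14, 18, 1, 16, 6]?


[0:4]: 55
[1:5]: 36
[2:6]: 49
[3:7]: 41

Max: 55 at [0:4]


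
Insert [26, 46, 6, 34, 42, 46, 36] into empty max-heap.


Insert 26: [26]
Insert 46: [46, 26]
Insert 6: [46, 26, 6]
Insert 34: [46, 34, 6, 26]
Insert 42: [46, 42, 6, 26, 34]
Insert 46: [46, 42, 46, 26, 34, 6]
Insert 36: [46, 42, 46, 26, 34, 6, 36]

Final heap: [46, 42, 46, 26, 34, 6, 36]


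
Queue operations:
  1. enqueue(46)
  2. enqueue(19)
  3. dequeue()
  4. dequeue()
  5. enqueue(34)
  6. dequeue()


enqueue(46) -> [46]
enqueue(19) -> [46, 19]
dequeue()->46, [19]
dequeue()->19, []
enqueue(34) -> [34]
dequeue()->34, []

Final queue: []


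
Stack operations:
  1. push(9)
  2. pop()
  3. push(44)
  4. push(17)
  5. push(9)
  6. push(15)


push(9) -> [9]
pop()->9, []
push(44) -> [44]
push(17) -> [44, 17]
push(9) -> [44, 17, 9]
push(15) -> [44, 17, 9, 15]

Final stack: [44, 17, 9, 15]


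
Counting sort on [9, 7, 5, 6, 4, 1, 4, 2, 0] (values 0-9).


Input: [9, 7, 5, 6, 4, 1, 4, 2, 0]
Counts: [1, 1, 1, 0, 2, 1, 1, 1, 0, 1]

Sorted: [0, 1, 2, 4, 4, 5, 6, 7, 9]


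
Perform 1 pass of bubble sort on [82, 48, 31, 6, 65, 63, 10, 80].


Initial: [82, 48, 31, 6, 65, 63, 10, 80]
Pass 1: [48, 31, 6, 65, 63, 10, 80, 82] (7 swaps)

After 1 pass: [48, 31, 6, 65, 63, 10, 80, 82]


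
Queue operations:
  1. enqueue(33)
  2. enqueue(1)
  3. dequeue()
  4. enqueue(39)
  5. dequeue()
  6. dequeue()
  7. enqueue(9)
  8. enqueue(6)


enqueue(33) -> [33]
enqueue(1) -> [33, 1]
dequeue()->33, [1]
enqueue(39) -> [1, 39]
dequeue()->1, [39]
dequeue()->39, []
enqueue(9) -> [9]
enqueue(6) -> [9, 6]

Final queue: [9, 6]


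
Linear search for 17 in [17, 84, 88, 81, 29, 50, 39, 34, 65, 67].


i=0: 17==17 found!

Found at 0, 1 comps


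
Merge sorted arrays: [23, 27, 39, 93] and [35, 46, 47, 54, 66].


Take 23 from A
Take 27 from A
Take 35 from B
Take 39 from A
Take 46 from B
Take 47 from B
Take 54 from B
Take 66 from B

Merged: [23, 27, 35, 39, 46, 47, 54, 66, 93]


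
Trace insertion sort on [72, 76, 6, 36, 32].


Initial: [72, 76, 6, 36, 32]
Insert 76: [72, 76, 6, 36, 32]
Insert 6: [6, 72, 76, 36, 32]
Insert 36: [6, 36, 72, 76, 32]
Insert 32: [6, 32, 36, 72, 76]

Sorted: [6, 32, 36, 72, 76]


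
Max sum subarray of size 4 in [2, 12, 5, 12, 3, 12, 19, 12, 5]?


[0:4]: 31
[1:5]: 32
[2:6]: 32
[3:7]: 46
[4:8]: 46
[5:9]: 48

Max: 48 at [5:9]


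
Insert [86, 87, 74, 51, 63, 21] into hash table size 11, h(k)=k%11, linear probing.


Insert 86: h=9 -> slot 9
Insert 87: h=10 -> slot 10
Insert 74: h=8 -> slot 8
Insert 51: h=7 -> slot 7
Insert 63: h=8, 3 probes -> slot 0
Insert 21: h=10, 2 probes -> slot 1

Table: [63, 21, None, None, None, None, None, 51, 74, 86, 87]


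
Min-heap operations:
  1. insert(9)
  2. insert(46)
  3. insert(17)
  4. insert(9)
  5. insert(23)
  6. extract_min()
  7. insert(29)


insert(9) -> [9]
insert(46) -> [9, 46]
insert(17) -> [9, 46, 17]
insert(9) -> [9, 9, 17, 46]
insert(23) -> [9, 9, 17, 46, 23]
extract_min()->9, [9, 23, 17, 46]
insert(29) -> [9, 23, 17, 46, 29]

Final heap: [9, 23, 17, 46, 29]


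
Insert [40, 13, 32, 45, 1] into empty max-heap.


Insert 40: [40]
Insert 13: [40, 13]
Insert 32: [40, 13, 32]
Insert 45: [45, 40, 32, 13]
Insert 1: [45, 40, 32, 13, 1]

Final heap: [45, 40, 32, 13, 1]


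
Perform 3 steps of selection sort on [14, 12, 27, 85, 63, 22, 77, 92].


Initial: [14, 12, 27, 85, 63, 22, 77, 92]
Step 1: min=12 at 1
  Swap: [12, 14, 27, 85, 63, 22, 77, 92]
Step 2: min=14 at 1
  Swap: [12, 14, 27, 85, 63, 22, 77, 92]
Step 3: min=22 at 5
  Swap: [12, 14, 22, 85, 63, 27, 77, 92]

After 3 steps: [12, 14, 22, 85, 63, 27, 77, 92]


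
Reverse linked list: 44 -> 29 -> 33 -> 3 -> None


Step 1: curr=44, set curr.next=prev(None) | reversed so far: 44
Step 2: curr=29, set curr.next=prev(44) | reversed so far: 29 -> 44
Step 3: curr=33, set curr.next=prev(29) | reversed so far: 33 -> 29 -> 44
Step 4: curr=3, set curr.next=prev(33) | reversed so far: 3 -> 33 -> 29 -> 44

3 -> 33 -> 29 -> 44 -> None


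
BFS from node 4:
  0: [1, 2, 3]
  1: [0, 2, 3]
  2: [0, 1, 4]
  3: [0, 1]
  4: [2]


Visit 4, enqueue [2]
Visit 2, enqueue [0, 1]
Visit 0, enqueue [3]
Visit 1, enqueue []
Visit 3, enqueue []

BFS order: [4, 2, 0, 1, 3]


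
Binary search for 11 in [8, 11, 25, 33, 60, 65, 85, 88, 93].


Step 1: lo=0, hi=8, mid=4, val=60
Step 2: lo=0, hi=3, mid=1, val=11

Found at index 1


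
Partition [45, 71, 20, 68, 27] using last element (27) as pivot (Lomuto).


Pivot: 27
  20 <= 27: swap -> [20, 71, 45, 68, 27]
Place pivot at 1: [20, 27, 45, 68, 71]

Partitioned: [20, 27, 45, 68, 71]


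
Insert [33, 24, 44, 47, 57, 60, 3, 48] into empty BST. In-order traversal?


Insert 33: root
Insert 24: L from 33
Insert 44: R from 33
Insert 47: R from 33 -> R from 44
Insert 57: R from 33 -> R from 44 -> R from 47
Insert 60: R from 33 -> R from 44 -> R from 47 -> R from 57
Insert 3: L from 33 -> L from 24
Insert 48: R from 33 -> R from 44 -> R from 47 -> L from 57

In-order: [3, 24, 33, 44, 47, 48, 57, 60]


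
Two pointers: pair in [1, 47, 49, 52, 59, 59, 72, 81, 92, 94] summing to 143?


lo=0(1)+hi=9(94)=95
lo=1(47)+hi=9(94)=141
lo=2(49)+hi=9(94)=143

Yes: 49+94=143


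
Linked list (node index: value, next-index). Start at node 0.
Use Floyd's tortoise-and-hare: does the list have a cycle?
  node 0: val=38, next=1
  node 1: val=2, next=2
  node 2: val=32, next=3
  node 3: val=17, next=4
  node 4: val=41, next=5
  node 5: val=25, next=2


Floyd's tortoise (slow, +1) and hare (fast, +2):
  init: slow=0, fast=0
  step 1: slow=1, fast=2
  step 2: slow=2, fast=4
  step 3: slow=3, fast=2
  step 4: slow=4, fast=4
  slow == fast at node 4: cycle detected

Cycle: yes


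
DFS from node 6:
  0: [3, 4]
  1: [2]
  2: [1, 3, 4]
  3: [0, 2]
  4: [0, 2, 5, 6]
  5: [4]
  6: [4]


Visit 6, push [4]
Visit 4, push [5, 2, 0]
Visit 0, push [3]
Visit 3, push [2]
Visit 2, push [1]
Visit 1, push []
Visit 5, push []

DFS order: [6, 4, 0, 3, 2, 1, 5]


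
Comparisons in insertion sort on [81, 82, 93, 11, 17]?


Algorithm: insertion sort
Input: [81, 82, 93, 11, 17]
Sorted: [11, 17, 81, 82, 93]

9


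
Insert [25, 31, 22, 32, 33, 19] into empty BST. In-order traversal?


Insert 25: root
Insert 31: R from 25
Insert 22: L from 25
Insert 32: R from 25 -> R from 31
Insert 33: R from 25 -> R from 31 -> R from 32
Insert 19: L from 25 -> L from 22

In-order: [19, 22, 25, 31, 32, 33]


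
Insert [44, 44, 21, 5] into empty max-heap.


Insert 44: [44]
Insert 44: [44, 44]
Insert 21: [44, 44, 21]
Insert 5: [44, 44, 21, 5]

Final heap: [44, 44, 21, 5]


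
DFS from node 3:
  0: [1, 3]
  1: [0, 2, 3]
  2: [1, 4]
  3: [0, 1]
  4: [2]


Visit 3, push [1, 0]
Visit 0, push [1]
Visit 1, push [2]
Visit 2, push [4]
Visit 4, push []

DFS order: [3, 0, 1, 2, 4]


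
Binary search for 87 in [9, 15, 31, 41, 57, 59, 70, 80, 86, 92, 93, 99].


Step 1: lo=0, hi=11, mid=5, val=59
Step 2: lo=6, hi=11, mid=8, val=86
Step 3: lo=9, hi=11, mid=10, val=93
Step 4: lo=9, hi=9, mid=9, val=92

Not found


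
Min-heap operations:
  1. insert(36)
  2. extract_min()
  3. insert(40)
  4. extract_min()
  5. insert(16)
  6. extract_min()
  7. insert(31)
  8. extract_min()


insert(36) -> [36]
extract_min()->36, []
insert(40) -> [40]
extract_min()->40, []
insert(16) -> [16]
extract_min()->16, []
insert(31) -> [31]
extract_min()->31, []

Final heap: []


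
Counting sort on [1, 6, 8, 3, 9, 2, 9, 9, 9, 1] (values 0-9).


Input: [1, 6, 8, 3, 9, 2, 9, 9, 9, 1]
Counts: [0, 2, 1, 1, 0, 0, 1, 0, 1, 4]

Sorted: [1, 1, 2, 3, 6, 8, 9, 9, 9, 9]


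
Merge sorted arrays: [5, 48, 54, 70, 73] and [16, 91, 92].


Take 5 from A
Take 16 from B
Take 48 from A
Take 54 from A
Take 70 from A
Take 73 from A

Merged: [5, 16, 48, 54, 70, 73, 91, 92]


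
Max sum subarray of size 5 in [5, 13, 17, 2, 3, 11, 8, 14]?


[0:5]: 40
[1:6]: 46
[2:7]: 41
[3:8]: 38

Max: 46 at [1:6]


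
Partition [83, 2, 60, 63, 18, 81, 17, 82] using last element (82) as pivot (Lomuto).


Pivot: 82
  2 <= 82: swap -> [2, 83, 60, 63, 18, 81, 17, 82]
  60 <= 82: swap -> [2, 60, 83, 63, 18, 81, 17, 82]
  63 <= 82: swap -> [2, 60, 63, 83, 18, 81, 17, 82]
  18 <= 82: swap -> [2, 60, 63, 18, 83, 81, 17, 82]
  81 <= 82: swap -> [2, 60, 63, 18, 81, 83, 17, 82]
  17 <= 82: swap -> [2, 60, 63, 18, 81, 17, 83, 82]
Place pivot at 6: [2, 60, 63, 18, 81, 17, 82, 83]

Partitioned: [2, 60, 63, 18, 81, 17, 82, 83]


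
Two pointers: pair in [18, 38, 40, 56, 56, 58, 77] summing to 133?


lo=0(18)+hi=6(77)=95
lo=1(38)+hi=6(77)=115
lo=2(40)+hi=6(77)=117
lo=3(56)+hi=6(77)=133

Yes: 56+77=133


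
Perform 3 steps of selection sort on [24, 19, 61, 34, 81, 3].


Initial: [24, 19, 61, 34, 81, 3]
Step 1: min=3 at 5
  Swap: [3, 19, 61, 34, 81, 24]
Step 2: min=19 at 1
  Swap: [3, 19, 61, 34, 81, 24]
Step 3: min=24 at 5
  Swap: [3, 19, 24, 34, 81, 61]

After 3 steps: [3, 19, 24, 34, 81, 61]


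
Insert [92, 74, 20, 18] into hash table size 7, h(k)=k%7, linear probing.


Insert 92: h=1 -> slot 1
Insert 74: h=4 -> slot 4
Insert 20: h=6 -> slot 6
Insert 18: h=4, 1 probes -> slot 5

Table: [None, 92, None, None, 74, 18, 20]


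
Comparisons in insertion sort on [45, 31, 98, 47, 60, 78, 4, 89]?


Algorithm: insertion sort
Input: [45, 31, 98, 47, 60, 78, 4, 89]
Sorted: [4, 31, 45, 47, 60, 78, 89, 98]

16


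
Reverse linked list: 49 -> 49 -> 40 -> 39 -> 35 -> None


Step 1: curr=49, set curr.next=prev(None) | reversed so far: 49
Step 2: curr=49, set curr.next=prev(49) | reversed so far: 49 -> 49
Step 3: curr=40, set curr.next=prev(49) | reversed so far: 40 -> 49 -> 49
Step 4: curr=39, set curr.next=prev(40) | reversed so far: 39 -> 40 -> 49 -> 49
Step 5: curr=35, set curr.next=prev(39) | reversed so far: 35 -> 39 -> 40 -> 49 -> 49

35 -> 39 -> 40 -> 49 -> 49 -> None


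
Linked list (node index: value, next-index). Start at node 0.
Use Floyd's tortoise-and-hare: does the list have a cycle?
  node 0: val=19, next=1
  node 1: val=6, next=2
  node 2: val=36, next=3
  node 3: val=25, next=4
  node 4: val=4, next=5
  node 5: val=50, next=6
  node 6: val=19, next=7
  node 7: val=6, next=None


Floyd's tortoise (slow, +1) and hare (fast, +2):
  init: slow=0, fast=0
  step 1: slow=1, fast=2
  step 2: slow=2, fast=4
  step 3: slow=3, fast=6
  step 4: fast 6->7->None, no cycle

Cycle: no


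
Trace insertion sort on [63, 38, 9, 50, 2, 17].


Initial: [63, 38, 9, 50, 2, 17]
Insert 38: [38, 63, 9, 50, 2, 17]
Insert 9: [9, 38, 63, 50, 2, 17]
Insert 50: [9, 38, 50, 63, 2, 17]
Insert 2: [2, 9, 38, 50, 63, 17]
Insert 17: [2, 9, 17, 38, 50, 63]

Sorted: [2, 9, 17, 38, 50, 63]


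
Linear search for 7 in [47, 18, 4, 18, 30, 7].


i=0: 47!=7
i=1: 18!=7
i=2: 4!=7
i=3: 18!=7
i=4: 30!=7
i=5: 7==7 found!

Found at 5, 6 comps


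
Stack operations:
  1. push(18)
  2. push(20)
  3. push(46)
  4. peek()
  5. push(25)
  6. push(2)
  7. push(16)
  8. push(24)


push(18) -> [18]
push(20) -> [18, 20]
push(46) -> [18, 20, 46]
peek()->46
push(25) -> [18, 20, 46, 25]
push(2) -> [18, 20, 46, 25, 2]
push(16) -> [18, 20, 46, 25, 2, 16]
push(24) -> [18, 20, 46, 25, 2, 16, 24]

Final stack: [18, 20, 46, 25, 2, 16, 24]


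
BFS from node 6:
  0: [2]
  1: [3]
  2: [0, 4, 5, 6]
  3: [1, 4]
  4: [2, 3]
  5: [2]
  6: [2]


Visit 6, enqueue [2]
Visit 2, enqueue [0, 4, 5]
Visit 0, enqueue []
Visit 4, enqueue [3]
Visit 5, enqueue []
Visit 3, enqueue [1]
Visit 1, enqueue []

BFS order: [6, 2, 0, 4, 5, 3, 1]


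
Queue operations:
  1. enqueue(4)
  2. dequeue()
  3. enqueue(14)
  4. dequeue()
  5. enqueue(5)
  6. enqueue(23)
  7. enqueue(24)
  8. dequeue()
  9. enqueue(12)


enqueue(4) -> [4]
dequeue()->4, []
enqueue(14) -> [14]
dequeue()->14, []
enqueue(5) -> [5]
enqueue(23) -> [5, 23]
enqueue(24) -> [5, 23, 24]
dequeue()->5, [23, 24]
enqueue(12) -> [23, 24, 12]

Final queue: [23, 24, 12]


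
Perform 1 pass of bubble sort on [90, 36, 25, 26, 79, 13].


Initial: [90, 36, 25, 26, 79, 13]
Pass 1: [36, 25, 26, 79, 13, 90] (5 swaps)

After 1 pass: [36, 25, 26, 79, 13, 90]
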